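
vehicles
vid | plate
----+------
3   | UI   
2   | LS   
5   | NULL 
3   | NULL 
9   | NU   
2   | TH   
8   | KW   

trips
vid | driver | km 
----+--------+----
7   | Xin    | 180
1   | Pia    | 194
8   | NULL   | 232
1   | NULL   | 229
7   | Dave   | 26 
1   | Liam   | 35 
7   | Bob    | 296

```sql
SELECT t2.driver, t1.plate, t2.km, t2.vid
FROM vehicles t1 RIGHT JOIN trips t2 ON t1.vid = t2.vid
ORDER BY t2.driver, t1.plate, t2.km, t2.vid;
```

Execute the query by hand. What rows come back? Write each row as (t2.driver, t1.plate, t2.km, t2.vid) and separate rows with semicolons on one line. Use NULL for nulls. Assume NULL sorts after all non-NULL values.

(Bob, NULL, 296, 7); (Dave, NULL, 26, 7); (Liam, NULL, 35, 1); (Pia, NULL, 194, 1); (Xin, NULL, 180, 7); (NULL, KW, 232, 8); (NULL, NULL, 229, 1)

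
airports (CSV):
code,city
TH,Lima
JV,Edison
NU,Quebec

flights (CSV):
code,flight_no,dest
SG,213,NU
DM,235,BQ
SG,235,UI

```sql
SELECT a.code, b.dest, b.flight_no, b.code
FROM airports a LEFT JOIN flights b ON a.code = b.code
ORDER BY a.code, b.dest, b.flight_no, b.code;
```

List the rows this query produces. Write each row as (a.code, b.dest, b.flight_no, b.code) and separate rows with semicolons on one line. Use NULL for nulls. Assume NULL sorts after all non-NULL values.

LEFT JOIN keeps every row from `airports`; unmatched rows get NULL for `flights`'s columns.
Matching on a.code = b.code.
Matched pairs: 0; unmatched a rows kept: 3.

(JV, NULL, NULL, NULL); (NU, NULL, NULL, NULL); (TH, NULL, NULL, NULL)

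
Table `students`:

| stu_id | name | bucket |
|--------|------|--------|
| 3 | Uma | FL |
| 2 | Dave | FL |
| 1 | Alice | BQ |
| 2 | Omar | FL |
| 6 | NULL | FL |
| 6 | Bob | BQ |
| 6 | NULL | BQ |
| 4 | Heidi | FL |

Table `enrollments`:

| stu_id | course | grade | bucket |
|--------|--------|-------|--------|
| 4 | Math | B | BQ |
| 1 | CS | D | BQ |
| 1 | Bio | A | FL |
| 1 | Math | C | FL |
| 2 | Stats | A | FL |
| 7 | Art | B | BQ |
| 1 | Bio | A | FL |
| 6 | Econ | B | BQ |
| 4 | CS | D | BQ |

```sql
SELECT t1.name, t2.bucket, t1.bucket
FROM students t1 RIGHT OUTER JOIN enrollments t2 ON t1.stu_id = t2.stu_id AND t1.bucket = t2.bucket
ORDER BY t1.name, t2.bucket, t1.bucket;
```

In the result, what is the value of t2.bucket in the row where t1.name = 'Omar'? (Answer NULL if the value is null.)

RIGHT JOIN keeps every row from `enrollments`; unmatched rows get NULL for `students`'s columns.
Matching on t1.stu_id = t2.stu_id AND t1.bucket = t2.bucket.
- t1 (stu_id=3, bucket=FL) has no partner in t2.
- t1 (stu_id=2, bucket=FL) pairs with 1 row(s) of t2.
- t1 (stu_id=1, bucket=BQ) pairs with 1 row(s) of t2.
- t1 (stu_id=2, bucket=FL) pairs with 1 row(s) of t2.
- t1 (stu_id=6, bucket=FL) has no partner in t2.
- t1 (stu_id=6, bucket=BQ) pairs with 1 row(s) of t2.
- t1 (stu_id=6, bucket=BQ) pairs with 1 row(s) of t2.
- t1 (stu_id=4, bucket=FL) has no partner in t2.
- 6 row(s) from t2 found no t1 partner → padded with NULL.

FL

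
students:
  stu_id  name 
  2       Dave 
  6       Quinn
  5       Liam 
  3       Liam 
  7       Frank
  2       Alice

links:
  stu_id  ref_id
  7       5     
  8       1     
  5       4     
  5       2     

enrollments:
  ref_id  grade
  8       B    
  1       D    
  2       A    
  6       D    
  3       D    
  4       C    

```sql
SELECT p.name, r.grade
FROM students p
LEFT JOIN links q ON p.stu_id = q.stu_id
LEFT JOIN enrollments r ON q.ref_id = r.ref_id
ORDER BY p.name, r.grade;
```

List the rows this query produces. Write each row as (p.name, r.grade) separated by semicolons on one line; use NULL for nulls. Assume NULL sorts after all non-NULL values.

Evaluate left to right. First `students p LEFT JOIN links q` on stu_id: 7 row(s).
Then LEFT JOIN `enrollments r` on ref_id: each of those 7 rows is kept; rows whose q.ref_id has no match in r get NULL for r's columns.

(Alice, NULL); (Dave, NULL); (Frank, NULL); (Liam, A); (Liam, C); (Liam, NULL); (Quinn, NULL)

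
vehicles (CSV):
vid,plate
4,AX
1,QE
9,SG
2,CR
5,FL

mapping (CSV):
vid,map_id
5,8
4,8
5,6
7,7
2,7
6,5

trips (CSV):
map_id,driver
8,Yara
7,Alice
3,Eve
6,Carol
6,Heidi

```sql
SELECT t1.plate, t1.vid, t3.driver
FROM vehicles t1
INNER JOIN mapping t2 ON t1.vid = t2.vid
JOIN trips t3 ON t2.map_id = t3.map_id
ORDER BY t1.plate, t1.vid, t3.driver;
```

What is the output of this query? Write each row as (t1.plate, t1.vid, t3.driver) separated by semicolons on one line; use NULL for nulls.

(AX, 4, Yara); (CR, 2, Alice); (FL, 5, Carol); (FL, 5, Heidi); (FL, 5, Yara)

Step 1 — t1 INNER JOIN t2 on vid → 4 row(s).
Then INNER JOIN `trips t3` on map_id: keep only rows whose t2.map_id appears in t3.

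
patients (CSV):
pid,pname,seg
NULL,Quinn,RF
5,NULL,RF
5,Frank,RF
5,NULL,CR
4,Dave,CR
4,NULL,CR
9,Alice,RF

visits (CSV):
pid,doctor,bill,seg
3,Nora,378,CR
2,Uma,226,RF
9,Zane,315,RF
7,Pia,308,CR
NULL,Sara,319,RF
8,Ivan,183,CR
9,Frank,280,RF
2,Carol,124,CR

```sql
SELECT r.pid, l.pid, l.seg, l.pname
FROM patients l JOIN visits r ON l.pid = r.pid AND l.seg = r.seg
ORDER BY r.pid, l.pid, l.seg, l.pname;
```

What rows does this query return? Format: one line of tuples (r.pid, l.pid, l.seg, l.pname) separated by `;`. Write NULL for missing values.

(9, 9, RF, Alice); (9, 9, RF, Alice)

INNER JOIN keeps only pairs where the ON condition holds.
Matching on l.pid = r.pid AND l.seg = r.seg. A NULL in a compared column never satisfies the condition.
Matched pairs: 2.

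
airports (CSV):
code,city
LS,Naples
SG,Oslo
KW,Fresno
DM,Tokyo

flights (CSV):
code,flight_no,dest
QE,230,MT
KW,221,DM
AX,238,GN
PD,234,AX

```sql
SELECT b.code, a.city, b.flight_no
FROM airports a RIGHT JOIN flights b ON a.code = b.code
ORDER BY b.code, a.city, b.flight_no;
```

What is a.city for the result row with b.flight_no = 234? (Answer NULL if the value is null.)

NULL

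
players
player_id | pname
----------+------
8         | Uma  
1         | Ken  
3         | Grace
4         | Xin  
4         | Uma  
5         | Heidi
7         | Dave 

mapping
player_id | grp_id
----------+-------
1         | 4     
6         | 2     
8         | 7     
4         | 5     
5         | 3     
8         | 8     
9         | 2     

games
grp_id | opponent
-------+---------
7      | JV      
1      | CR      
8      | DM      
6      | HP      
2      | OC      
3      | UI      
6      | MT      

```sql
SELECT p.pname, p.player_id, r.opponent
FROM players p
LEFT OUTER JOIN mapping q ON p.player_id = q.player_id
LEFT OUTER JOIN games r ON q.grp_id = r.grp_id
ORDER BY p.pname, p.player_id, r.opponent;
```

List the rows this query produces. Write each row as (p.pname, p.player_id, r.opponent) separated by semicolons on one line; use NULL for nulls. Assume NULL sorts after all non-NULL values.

Step 1 — p LEFT JOIN q on player_id → 8 row(s).
Then LEFT JOIN `games r` on grp_id: each of those 8 rows is kept; rows whose q.grp_id has no match in r get NULL for r's columns.

(Dave, 7, NULL); (Grace, 3, NULL); (Heidi, 5, UI); (Ken, 1, NULL); (Uma, 4, NULL); (Uma, 8, DM); (Uma, 8, JV); (Xin, 4, NULL)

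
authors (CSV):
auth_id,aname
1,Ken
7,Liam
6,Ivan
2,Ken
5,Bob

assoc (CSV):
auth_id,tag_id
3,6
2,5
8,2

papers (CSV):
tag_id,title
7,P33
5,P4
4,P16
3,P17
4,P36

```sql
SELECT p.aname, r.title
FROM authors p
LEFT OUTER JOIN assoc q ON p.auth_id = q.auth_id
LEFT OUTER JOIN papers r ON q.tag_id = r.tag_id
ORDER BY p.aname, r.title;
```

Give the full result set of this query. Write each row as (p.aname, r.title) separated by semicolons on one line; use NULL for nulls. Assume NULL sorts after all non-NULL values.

Joins associate left-to-right: authors LEFT JOIN assoc on auth_id gives 5 intermediate row(s).
Then LEFT JOIN `papers r` on tag_id: each of those 5 rows is kept; rows whose q.tag_id has no match in r get NULL for r's columns.

(Bob, NULL); (Ivan, NULL); (Ken, P4); (Ken, NULL); (Liam, NULL)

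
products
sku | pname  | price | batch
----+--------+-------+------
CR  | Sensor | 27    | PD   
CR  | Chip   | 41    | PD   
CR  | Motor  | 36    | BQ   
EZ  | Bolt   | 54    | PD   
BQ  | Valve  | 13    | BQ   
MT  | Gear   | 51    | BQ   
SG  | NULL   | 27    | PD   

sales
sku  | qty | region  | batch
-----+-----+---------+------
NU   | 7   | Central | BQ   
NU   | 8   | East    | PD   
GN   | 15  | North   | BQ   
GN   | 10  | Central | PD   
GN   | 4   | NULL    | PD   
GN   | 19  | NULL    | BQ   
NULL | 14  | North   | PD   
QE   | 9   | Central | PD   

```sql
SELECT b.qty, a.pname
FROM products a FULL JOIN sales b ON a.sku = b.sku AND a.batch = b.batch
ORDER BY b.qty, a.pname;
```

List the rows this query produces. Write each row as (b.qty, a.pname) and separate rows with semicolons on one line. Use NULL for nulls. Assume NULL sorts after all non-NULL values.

FULL OUTER JOIN keeps every row from both sides; unmatched rows get NULL for the other side's columns.
Matching on a.sku = b.sku AND a.batch = b.batch. A NULL in a compared column never satisfies the condition.
- a (sku=CR, batch=PD) has no partner → padded with NULL.
- a (sku=CR, batch=PD) has no partner → padded with NULL.
- a (sku=CR, batch=BQ) has no partner → padded with NULL.
- a (sku=EZ, batch=PD) has no partner → padded with NULL.
- a (sku=BQ, batch=BQ) has no partner → padded with NULL.
- a (sku=MT, batch=BQ) has no partner → padded with NULL.
- a (sku=SG, batch=PD) has no partner → padded with NULL.
- 8 row(s) from b found no a partner → padded with NULL.

(4, NULL); (7, NULL); (8, NULL); (9, NULL); (10, NULL); (14, NULL); (15, NULL); (19, NULL); (NULL, Bolt); (NULL, Chip); (NULL, Gear); (NULL, Motor); (NULL, Sensor); (NULL, Valve); (NULL, NULL)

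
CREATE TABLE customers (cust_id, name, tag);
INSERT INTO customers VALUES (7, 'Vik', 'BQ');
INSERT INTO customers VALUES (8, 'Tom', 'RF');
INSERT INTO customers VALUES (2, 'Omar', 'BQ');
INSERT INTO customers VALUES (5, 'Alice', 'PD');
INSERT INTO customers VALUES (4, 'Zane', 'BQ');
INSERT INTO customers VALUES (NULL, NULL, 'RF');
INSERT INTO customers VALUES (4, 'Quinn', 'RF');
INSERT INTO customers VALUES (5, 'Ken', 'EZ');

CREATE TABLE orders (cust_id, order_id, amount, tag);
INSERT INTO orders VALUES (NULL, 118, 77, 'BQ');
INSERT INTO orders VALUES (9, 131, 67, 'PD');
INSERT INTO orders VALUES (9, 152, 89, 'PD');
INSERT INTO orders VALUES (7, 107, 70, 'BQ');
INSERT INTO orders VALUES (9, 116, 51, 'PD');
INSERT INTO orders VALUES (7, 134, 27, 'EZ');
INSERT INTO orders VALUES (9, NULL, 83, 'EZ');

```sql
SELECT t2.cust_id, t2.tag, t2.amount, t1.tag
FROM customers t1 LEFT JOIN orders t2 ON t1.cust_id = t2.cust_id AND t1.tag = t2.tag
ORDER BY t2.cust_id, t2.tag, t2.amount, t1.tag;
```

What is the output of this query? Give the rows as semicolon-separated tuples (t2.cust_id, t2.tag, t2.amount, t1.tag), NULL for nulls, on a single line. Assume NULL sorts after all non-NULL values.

LEFT JOIN keeps every row from `customers`; unmatched rows get NULL for `orders`'s columns.
Matching on t1.cust_id = t2.cust_id AND t1.tag = t2.tag. A NULL in a compared column never satisfies the condition.
Matched pairs: 1; unmatched t1 rows kept: 7.

(7, BQ, 70, BQ); (NULL, NULL, NULL, BQ); (NULL, NULL, NULL, BQ); (NULL, NULL, NULL, EZ); (NULL, NULL, NULL, PD); (NULL, NULL, NULL, RF); (NULL, NULL, NULL, RF); (NULL, NULL, NULL, RF)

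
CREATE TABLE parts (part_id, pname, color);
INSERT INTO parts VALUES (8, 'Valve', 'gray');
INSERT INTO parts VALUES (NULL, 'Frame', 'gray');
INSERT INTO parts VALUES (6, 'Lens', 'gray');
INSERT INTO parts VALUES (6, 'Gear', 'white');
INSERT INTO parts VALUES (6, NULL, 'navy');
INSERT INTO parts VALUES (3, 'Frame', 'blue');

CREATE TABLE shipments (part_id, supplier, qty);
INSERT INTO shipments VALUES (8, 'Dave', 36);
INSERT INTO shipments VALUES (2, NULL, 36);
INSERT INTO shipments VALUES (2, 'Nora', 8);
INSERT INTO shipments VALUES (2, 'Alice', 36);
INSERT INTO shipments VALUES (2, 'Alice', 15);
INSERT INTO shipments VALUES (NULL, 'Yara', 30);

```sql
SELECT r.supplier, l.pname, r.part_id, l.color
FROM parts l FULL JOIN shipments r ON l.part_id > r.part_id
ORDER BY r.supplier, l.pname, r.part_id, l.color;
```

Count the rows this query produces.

FULL OUTER JOIN keeps every row from both sides; unmatched rows get NULL for the other side's columns.
Matching on l.part_id > r.part_id. A NULL in a compared column never satisfies the condition.
- part_id=8: 4 matching r row(s), so 4 row(s) emitted.
- part_id=NULL: no r row matches, row kept with r columns NULL.
- part_id=6: 4 matching r row(s), so 4 row(s) emitted.
- part_id=6: 4 matching r row(s), so 4 row(s) emitted.
- part_id=6: 4 matching r row(s), so 4 row(s) emitted.
- part_id=3: 4 matching r row(s), so 4 row(s) emitted.
- 2 row(s) from r found no l partner → padded with NULL.
Total: 20 matched + 3 padded = 23 rows.

23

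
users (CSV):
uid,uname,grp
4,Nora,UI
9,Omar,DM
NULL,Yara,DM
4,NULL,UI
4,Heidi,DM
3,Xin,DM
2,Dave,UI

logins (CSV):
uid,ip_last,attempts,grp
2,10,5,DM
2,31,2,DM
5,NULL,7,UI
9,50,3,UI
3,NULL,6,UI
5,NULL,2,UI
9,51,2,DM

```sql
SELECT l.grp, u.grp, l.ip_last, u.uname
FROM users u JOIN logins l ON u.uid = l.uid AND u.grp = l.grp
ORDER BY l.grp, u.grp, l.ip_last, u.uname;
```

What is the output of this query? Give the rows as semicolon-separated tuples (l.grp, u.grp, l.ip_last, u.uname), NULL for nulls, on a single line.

INNER JOIN keeps only pairs where the ON condition holds.
Matching on u.uid = l.uid AND u.grp = l.grp. A NULL in a compared column never satisfies the condition.
- uid=4, grp=UI: no matching l row, dropped.
- uid=9, grp=DM: 1 matching l row(s), so 1 row(s) emitted.
- uid=NULL, grp=DM: no matching l row, dropped.
- uid=4, grp=UI: no matching l row, dropped.
- uid=4, grp=DM: no matching l row, dropped.
- uid=3, grp=DM: no matching l row, dropped.
- uid=2, grp=UI: no matching l row, dropped.
After projecting and ordering:
l.grp | u.grp | l.ip_last | u.uname
DM | DM | 51 | Omar

(DM, DM, 51, Omar)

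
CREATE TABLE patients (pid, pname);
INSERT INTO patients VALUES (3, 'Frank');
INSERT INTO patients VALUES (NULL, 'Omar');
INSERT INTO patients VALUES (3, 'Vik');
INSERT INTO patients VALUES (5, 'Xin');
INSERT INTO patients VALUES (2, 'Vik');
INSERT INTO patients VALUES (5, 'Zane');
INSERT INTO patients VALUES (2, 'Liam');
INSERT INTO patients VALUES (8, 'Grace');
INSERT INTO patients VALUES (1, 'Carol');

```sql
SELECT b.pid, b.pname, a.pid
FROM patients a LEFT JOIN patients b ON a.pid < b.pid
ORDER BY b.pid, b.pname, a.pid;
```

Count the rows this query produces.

27

LEFT JOIN keeps every row from `patients a`; unmatched rows get NULL for `patients b`'s columns.
Matching on a.pid < b.pid. A NULL in a compared column never satisfies the condition.
Matched pairs: 25; unmatched a rows kept: 2.
Total: 25 matched + 2 padded = 27 rows.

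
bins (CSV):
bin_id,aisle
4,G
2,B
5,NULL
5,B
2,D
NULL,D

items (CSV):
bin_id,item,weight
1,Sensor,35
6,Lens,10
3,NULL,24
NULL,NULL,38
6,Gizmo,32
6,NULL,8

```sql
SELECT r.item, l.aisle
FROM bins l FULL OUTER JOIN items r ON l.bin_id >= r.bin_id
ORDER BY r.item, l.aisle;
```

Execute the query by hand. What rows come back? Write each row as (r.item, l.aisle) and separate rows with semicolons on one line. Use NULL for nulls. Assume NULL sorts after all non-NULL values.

(Gizmo, NULL); (Lens, NULL); (Sensor, B); (Sensor, B); (Sensor, D); (Sensor, G); (Sensor, NULL); (NULL, B); (NULL, D); (NULL, G); (NULL, NULL); (NULL, NULL); (NULL, NULL)

FULL OUTER JOIN keeps every row from both sides; unmatched rows get NULL for the other side's columns.
Matching on l.bin_id >= r.bin_id. A NULL in a compared column never satisfies the condition.
Matched pairs: 8; unmatched l rows kept: 1; unmatched r rows kept: 4.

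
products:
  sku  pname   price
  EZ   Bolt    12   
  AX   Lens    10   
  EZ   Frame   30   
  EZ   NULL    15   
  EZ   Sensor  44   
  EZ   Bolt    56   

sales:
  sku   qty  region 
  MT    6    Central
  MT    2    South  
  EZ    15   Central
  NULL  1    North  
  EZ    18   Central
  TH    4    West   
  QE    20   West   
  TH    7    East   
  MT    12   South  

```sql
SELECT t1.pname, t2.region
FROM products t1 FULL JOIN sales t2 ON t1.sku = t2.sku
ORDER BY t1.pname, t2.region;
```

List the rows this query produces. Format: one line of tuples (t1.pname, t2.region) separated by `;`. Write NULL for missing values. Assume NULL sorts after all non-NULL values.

(Bolt, Central); (Bolt, Central); (Bolt, Central); (Bolt, Central); (Frame, Central); (Frame, Central); (Lens, NULL); (Sensor, Central); (Sensor, Central); (NULL, Central); (NULL, Central); (NULL, Central); (NULL, East); (NULL, North); (NULL, South); (NULL, South); (NULL, West); (NULL, West)

FULL OUTER JOIN keeps every row from both sides; unmatched rows get NULL for the other side's columns.
Matching on t1.sku = t2.sku. A NULL in a compared column never satisfies the condition.
- t1[0] sku=EZ → 2 match(es) in t2 → 2 row(s).
- t1[1] sku=AX → no match; kept with NULLs on the t2 side.
- t1[2] sku=EZ → 2 match(es) in t2 → 2 row(s).
- t1[3] sku=EZ → 2 match(es) in t2 → 2 row(s).
- t1[4] sku=EZ → 2 match(es) in t2 → 2 row(s).
- t1[5] sku=EZ → 2 match(es) in t2 → 2 row(s).
- 7 row(s) from t2 found no t1 partner → padded with NULL.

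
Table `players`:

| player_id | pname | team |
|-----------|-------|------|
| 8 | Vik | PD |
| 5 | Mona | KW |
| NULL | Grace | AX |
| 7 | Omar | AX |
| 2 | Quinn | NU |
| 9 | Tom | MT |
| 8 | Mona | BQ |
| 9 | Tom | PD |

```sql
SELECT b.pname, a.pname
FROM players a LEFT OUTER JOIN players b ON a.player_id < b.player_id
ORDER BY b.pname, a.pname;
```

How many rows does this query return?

LEFT JOIN keeps every row from `players a`; unmatched rows get NULL for `players b`'s columns.
Matching on a.player_id < b.player_id. A NULL in a compared column never satisfies the condition.
- a row (player_id=8): matches 2 b row(s) → 2 output row(s).
- a row (player_id=5): matches 5 b row(s) → 5 output row(s).
- a row (player_id=NULL): no match → kept, b columns NULL.
- a row (player_id=7): matches 4 b row(s) → 4 output row(s).
- a row (player_id=2): matches 6 b row(s) → 6 output row(s).
- a row (player_id=9): no match → kept, b columns NULL.
- a row (player_id=8): matches 2 b row(s) → 2 output row(s).
- a row (player_id=9): no match → kept, b columns NULL.
Total: 19 matched + 3 padded = 22 rows.

22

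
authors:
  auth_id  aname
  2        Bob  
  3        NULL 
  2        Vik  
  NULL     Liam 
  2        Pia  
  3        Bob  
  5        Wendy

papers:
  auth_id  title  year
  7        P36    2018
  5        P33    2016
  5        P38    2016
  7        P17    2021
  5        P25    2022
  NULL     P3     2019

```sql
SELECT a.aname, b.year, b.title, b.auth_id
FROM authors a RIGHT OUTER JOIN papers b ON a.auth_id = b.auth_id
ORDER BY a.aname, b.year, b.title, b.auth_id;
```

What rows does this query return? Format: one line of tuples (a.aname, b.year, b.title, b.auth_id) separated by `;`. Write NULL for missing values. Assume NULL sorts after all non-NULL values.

RIGHT JOIN keeps every row from `papers`; unmatched rows get NULL for `authors`'s columns.
Matching on a.auth_id = b.auth_id. A NULL in a compared column never satisfies the condition.
Matched pairs: 3; unmatched b rows kept: 3.

(Wendy, 2016, P33, 5); (Wendy, 2016, P38, 5); (Wendy, 2022, P25, 5); (NULL, 2018, P36, 7); (NULL, 2019, P3, NULL); (NULL, 2021, P17, 7)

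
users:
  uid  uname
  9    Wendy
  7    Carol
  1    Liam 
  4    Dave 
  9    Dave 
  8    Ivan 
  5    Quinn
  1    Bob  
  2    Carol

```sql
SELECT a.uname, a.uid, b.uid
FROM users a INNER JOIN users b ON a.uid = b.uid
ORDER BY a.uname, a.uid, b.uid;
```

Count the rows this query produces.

INNER JOIN keeps only pairs where the ON condition holds.
Matching on a.uid = b.uid.
- a (uid=9) pairs with 2 row(s) of b.
- a (uid=7) pairs with 1 row(s) of b.
- a (uid=1) pairs with 2 row(s) of b.
- a (uid=4) pairs with 1 row(s) of b.
- a (uid=9) pairs with 2 row(s) of b.
- a (uid=8) pairs with 1 row(s) of b.
- a (uid=5) pairs with 1 row(s) of b.
- a (uid=1) pairs with 2 row(s) of b.
- a (uid=2) pairs with 1 row(s) of b.
Total: 13 rows.

13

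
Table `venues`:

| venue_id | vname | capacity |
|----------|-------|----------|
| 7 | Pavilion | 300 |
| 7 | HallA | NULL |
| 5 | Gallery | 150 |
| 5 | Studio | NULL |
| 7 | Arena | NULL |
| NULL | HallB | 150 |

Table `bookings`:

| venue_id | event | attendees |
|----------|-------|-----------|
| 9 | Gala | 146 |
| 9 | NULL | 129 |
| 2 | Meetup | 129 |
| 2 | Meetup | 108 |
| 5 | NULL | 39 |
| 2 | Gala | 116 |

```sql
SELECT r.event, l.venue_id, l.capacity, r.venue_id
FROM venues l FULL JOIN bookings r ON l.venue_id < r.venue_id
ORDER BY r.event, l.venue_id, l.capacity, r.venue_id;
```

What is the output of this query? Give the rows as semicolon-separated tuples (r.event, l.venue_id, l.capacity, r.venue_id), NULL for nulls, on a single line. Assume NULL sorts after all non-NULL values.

(Gala, 5, 150, 9); (Gala, 5, NULL, 9); (Gala, 7, 300, 9); (Gala, 7, NULL, 9); (Gala, 7, NULL, 9); (Gala, NULL, NULL, 2); (Meetup, NULL, NULL, 2); (Meetup, NULL, NULL, 2); (NULL, 5, 150, 9); (NULL, 5, NULL, 9); (NULL, 7, 300, 9); (NULL, 7, NULL, 9); (NULL, 7, NULL, 9); (NULL, NULL, 150, NULL); (NULL, NULL, NULL, 5)

FULL OUTER JOIN keeps every row from both sides; unmatched rows get NULL for the other side's columns.
Matching on l.venue_id < r.venue_id. A NULL in a compared column never satisfies the condition.
- l row (venue_id=7): matches 2 r row(s) → 2 output row(s).
- l row (venue_id=7): matches 2 r row(s) → 2 output row(s).
- l row (venue_id=5): matches 2 r row(s) → 2 output row(s).
- l row (venue_id=5): matches 2 r row(s) → 2 output row(s).
- l row (venue_id=7): matches 2 r row(s) → 2 output row(s).
- l row (venue_id=NULL): no match → kept, r columns NULL.
- plus 4 unmatched r row(s), each kept with NULL l columns.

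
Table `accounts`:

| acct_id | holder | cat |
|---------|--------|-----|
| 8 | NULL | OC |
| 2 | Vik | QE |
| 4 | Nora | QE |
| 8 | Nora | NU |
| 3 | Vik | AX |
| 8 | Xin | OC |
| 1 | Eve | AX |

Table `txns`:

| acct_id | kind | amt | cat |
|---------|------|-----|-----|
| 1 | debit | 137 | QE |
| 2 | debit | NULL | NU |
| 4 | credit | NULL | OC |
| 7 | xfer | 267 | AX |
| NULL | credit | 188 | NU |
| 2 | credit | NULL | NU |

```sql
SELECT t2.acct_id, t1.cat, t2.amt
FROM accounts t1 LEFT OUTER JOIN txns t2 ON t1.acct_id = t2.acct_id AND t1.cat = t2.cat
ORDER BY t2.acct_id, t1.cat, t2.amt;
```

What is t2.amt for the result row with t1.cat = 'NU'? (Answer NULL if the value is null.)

LEFT JOIN keeps every row from `accounts`; unmatched rows get NULL for `txns`'s columns.
Matching on t1.acct_id = t2.acct_id AND t1.cat = t2.cat. A NULL in a compared column never satisfies the condition.
- t1[0] acct_id=8, cat=OC → no match; kept with NULLs on the t2 side.
- t1[1] acct_id=2, cat=QE → no match; kept with NULLs on the t2 side.
- t1[2] acct_id=4, cat=QE → no match; kept with NULLs on the t2 side.
- t1[3] acct_id=8, cat=NU → no match; kept with NULLs on the t2 side.
- t1[4] acct_id=3, cat=AX → no match; kept with NULLs on the t2 side.
- t1[5] acct_id=8, cat=OC → no match; kept with NULLs on the t2 side.
- t1[6] acct_id=1, cat=AX → no match; kept with NULLs on the t2 side.

NULL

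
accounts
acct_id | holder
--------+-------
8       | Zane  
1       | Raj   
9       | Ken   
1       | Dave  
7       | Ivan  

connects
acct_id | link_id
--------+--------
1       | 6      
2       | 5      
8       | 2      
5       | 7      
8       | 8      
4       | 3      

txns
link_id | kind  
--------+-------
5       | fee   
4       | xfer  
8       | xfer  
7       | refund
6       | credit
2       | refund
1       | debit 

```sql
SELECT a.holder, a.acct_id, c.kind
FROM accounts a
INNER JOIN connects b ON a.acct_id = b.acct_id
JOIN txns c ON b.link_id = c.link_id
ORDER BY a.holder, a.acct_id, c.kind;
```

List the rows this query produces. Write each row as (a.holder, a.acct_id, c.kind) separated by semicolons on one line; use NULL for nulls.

(Dave, 1, credit); (Raj, 1, credit); (Zane, 8, refund); (Zane, 8, xfer)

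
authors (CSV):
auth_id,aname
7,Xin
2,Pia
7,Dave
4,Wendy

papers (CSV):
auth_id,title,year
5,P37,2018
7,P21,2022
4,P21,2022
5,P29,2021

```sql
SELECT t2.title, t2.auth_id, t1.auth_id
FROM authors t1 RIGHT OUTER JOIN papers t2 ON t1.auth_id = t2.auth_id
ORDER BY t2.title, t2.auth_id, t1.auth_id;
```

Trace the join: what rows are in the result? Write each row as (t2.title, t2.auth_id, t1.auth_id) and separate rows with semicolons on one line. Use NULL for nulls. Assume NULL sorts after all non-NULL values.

(P21, 4, 4); (P21, 7, 7); (P21, 7, 7); (P29, 5, NULL); (P37, 5, NULL)

RIGHT JOIN keeps every row from `papers`; unmatched rows get NULL for `authors`'s columns.
Matching on t1.auth_id = t2.auth_id.
- t1 (auth_id=7) pairs with 1 row(s) of t2.
- t1 (auth_id=2) has no partner in t2.
- t1 (auth_id=7) pairs with 1 row(s) of t2.
- t1 (auth_id=4) pairs with 1 row(s) of t2.
- plus 2 unmatched t2 row(s), each kept with NULL t1 columns.
After projecting and ordering:
t2.title | t2.auth_id | t1.auth_id
P21 | 4 | 4
P21 | 7 | 7
P21 | 7 | 7
P29 | 5 | NULL
P37 | 5 | NULL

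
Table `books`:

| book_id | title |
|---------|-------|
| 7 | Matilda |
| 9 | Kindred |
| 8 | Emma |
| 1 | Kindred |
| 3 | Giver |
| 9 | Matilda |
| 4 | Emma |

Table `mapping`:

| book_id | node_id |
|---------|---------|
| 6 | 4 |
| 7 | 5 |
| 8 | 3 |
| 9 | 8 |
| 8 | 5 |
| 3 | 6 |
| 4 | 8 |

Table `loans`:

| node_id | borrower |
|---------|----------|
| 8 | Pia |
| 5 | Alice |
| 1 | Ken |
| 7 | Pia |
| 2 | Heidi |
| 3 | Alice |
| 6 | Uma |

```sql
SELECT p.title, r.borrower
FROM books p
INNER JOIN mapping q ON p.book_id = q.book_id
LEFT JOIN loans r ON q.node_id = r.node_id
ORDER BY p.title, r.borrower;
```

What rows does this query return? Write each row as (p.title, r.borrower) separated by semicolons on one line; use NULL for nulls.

(Emma, Alice); (Emma, Alice); (Emma, Pia); (Giver, Uma); (Kindred, Pia); (Matilda, Alice); (Matilda, Pia)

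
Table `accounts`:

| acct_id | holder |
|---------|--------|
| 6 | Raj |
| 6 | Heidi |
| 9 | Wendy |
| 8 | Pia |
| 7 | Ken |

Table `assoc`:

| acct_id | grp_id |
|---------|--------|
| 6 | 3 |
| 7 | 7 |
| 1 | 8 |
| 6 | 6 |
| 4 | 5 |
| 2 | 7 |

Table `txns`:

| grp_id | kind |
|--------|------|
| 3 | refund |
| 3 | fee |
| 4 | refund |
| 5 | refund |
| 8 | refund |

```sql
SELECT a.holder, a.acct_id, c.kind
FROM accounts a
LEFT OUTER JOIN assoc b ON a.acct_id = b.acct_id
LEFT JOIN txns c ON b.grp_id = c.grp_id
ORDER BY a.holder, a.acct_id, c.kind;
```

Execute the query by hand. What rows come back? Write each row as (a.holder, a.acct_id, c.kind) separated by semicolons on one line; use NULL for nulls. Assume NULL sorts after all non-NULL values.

Evaluate left to right. First `accounts a LEFT JOIN assoc b` on acct_id: 7 row(s).
Then LEFT JOIN `txns c` on grp_id: each of those 7 rows is kept; rows whose b.grp_id has no match in c get NULL for c's columns.

(Heidi, 6, fee); (Heidi, 6, refund); (Heidi, 6, NULL); (Ken, 7, NULL); (Pia, 8, NULL); (Raj, 6, fee); (Raj, 6, refund); (Raj, 6, NULL); (Wendy, 9, NULL)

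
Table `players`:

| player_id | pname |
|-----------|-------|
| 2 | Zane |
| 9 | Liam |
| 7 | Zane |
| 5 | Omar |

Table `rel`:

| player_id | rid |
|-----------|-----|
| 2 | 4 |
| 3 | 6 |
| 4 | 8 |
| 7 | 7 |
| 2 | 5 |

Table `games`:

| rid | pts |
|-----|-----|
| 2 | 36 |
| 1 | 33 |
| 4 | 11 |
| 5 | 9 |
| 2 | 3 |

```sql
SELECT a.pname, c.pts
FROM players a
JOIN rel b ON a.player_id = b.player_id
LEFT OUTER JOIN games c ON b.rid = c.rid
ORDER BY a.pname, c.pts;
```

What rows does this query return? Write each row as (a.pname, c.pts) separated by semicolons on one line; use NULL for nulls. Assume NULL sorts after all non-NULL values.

Step 1 — a INNER JOIN b on player_id → 3 row(s).
Then LEFT JOIN `games c` on rid: each of those 3 rows is kept; rows whose b.rid has no match in c get NULL for c's columns.

(Zane, 9); (Zane, 11); (Zane, NULL)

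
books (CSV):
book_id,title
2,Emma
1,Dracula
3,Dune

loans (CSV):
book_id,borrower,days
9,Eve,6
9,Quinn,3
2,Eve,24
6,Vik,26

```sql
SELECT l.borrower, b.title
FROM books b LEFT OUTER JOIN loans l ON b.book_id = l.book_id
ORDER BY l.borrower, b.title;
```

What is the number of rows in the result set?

3

LEFT JOIN keeps every row from `books`; unmatched rows get NULL for `loans`'s columns.
Matching on b.book_id = l.book_id.
- b row (book_id=2): matches 1 l row(s) → 1 output row(s).
- b row (book_id=1): no match → kept, l columns NULL.
- b row (book_id=3): no match → kept, l columns NULL.
Total: 1 matched + 2 padded = 3 rows.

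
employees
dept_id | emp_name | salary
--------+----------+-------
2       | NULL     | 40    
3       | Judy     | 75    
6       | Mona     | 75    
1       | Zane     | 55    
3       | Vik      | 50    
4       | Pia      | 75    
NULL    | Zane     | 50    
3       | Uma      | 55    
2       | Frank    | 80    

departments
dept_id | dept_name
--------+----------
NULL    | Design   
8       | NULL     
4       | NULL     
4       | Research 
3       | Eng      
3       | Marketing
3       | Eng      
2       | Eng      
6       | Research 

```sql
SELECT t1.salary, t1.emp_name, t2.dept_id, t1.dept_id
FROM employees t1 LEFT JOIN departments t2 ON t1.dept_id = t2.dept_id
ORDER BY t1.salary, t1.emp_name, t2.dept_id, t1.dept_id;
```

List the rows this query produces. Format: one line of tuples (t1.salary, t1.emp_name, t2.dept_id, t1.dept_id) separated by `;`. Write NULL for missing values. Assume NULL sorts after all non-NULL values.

(40, NULL, 2, 2); (50, Vik, 3, 3); (50, Vik, 3, 3); (50, Vik, 3, 3); (50, Zane, NULL, NULL); (55, Uma, 3, 3); (55, Uma, 3, 3); (55, Uma, 3, 3); (55, Zane, NULL, 1); (75, Judy, 3, 3); (75, Judy, 3, 3); (75, Judy, 3, 3); (75, Mona, 6, 6); (75, Pia, 4, 4); (75, Pia, 4, 4); (80, Frank, 2, 2)

LEFT JOIN keeps every row from `employees`; unmatched rows get NULL for `departments`'s columns.
Matching on t1.dept_id = t2.dept_id. A NULL in a compared column never satisfies the condition.
Matched pairs: 14; unmatched t1 rows kept: 2.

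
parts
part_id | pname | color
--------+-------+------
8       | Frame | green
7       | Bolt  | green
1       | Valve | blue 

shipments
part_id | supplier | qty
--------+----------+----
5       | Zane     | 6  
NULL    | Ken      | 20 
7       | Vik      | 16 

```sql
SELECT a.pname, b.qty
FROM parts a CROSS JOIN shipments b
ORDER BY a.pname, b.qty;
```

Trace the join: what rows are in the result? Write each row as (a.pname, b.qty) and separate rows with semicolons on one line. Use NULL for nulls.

CROSS JOIN pairs every row of `parts` with every row of `shipments`: 3 × 3 = 9 rows.
After projecting and ordering:
a.pname | b.qty
Bolt | 6
Bolt | 16
Bolt | 20
Frame | 6
Frame | 16
Frame | 20
Valve | 6
Valve | 16
Valve | 20

(Bolt, 6); (Bolt, 16); (Bolt, 20); (Frame, 6); (Frame, 16); (Frame, 20); (Valve, 6); (Valve, 16); (Valve, 20)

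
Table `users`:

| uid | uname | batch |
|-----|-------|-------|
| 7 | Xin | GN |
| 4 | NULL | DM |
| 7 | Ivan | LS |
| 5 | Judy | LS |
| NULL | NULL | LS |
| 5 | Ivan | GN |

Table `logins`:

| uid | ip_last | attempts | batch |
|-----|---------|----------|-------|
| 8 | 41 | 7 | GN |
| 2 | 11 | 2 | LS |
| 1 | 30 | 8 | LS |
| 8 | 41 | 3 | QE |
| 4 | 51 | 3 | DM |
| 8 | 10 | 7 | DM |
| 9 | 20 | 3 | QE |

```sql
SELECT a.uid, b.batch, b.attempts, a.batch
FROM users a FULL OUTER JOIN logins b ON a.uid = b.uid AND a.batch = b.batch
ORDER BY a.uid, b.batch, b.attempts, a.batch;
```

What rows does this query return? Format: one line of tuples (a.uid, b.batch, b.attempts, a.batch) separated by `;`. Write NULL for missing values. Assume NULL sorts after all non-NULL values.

(4, DM, 3, DM); (5, NULL, NULL, GN); (5, NULL, NULL, LS); (7, NULL, NULL, GN); (7, NULL, NULL, LS); (NULL, DM, 7, NULL); (NULL, GN, 7, NULL); (NULL, LS, 2, NULL); (NULL, LS, 8, NULL); (NULL, QE, 3, NULL); (NULL, QE, 3, NULL); (NULL, NULL, NULL, LS)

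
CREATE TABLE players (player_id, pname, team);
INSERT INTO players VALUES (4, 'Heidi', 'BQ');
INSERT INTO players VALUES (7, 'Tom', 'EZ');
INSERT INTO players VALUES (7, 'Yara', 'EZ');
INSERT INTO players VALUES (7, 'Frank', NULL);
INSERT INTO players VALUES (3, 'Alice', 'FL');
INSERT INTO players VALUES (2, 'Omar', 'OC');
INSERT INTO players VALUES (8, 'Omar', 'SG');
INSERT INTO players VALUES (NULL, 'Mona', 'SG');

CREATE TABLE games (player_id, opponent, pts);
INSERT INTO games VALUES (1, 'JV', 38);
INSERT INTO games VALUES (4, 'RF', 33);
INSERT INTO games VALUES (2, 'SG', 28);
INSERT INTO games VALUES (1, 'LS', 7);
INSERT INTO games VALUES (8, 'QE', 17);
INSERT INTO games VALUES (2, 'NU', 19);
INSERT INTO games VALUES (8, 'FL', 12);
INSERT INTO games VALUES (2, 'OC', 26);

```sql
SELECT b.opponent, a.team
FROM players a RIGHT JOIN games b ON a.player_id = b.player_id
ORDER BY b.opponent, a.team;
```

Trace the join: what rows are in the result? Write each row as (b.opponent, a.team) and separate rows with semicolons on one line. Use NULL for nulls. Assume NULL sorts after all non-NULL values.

(FL, SG); (JV, NULL); (LS, NULL); (NU, OC); (OC, OC); (QE, SG); (RF, BQ); (SG, OC)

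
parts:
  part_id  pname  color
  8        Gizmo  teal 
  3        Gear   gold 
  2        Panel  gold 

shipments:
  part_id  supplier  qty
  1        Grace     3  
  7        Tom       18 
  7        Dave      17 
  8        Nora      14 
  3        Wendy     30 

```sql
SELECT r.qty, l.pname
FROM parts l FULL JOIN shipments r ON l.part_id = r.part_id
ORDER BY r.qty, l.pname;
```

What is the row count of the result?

FULL OUTER JOIN keeps every row from both sides; unmatched rows get NULL for the other side's columns.
Matching on l.part_id = r.part_id.
- part_id=8: 1 matching r row(s), so 1 row(s) emitted.
- part_id=3: 1 matching r row(s), so 1 row(s) emitted.
- part_id=2: no r row matches, row kept with r columns NULL.
- plus 3 unmatched r row(s), each kept with NULL l columns.
Total: 2 matched + 4 padded = 6 rows.

6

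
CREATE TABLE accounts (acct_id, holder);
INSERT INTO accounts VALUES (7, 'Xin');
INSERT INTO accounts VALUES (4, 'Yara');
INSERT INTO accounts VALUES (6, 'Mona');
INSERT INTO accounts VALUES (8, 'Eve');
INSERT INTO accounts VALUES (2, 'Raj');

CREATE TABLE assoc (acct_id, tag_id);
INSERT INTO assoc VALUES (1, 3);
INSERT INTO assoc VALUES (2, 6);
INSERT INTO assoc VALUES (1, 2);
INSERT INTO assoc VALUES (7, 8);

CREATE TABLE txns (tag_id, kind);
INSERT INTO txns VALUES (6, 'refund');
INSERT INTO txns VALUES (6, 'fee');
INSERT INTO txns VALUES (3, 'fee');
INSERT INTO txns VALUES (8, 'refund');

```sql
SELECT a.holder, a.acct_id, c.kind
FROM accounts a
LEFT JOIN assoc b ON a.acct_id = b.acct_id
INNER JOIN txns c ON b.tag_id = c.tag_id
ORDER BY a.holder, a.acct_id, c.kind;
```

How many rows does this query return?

3

Step 1 — a LEFT JOIN b on acct_id → 5 row(s).
Then INNER JOIN `txns c` on tag_id: keep only rows whose b.tag_id appears in c.
Result: 3 row(s).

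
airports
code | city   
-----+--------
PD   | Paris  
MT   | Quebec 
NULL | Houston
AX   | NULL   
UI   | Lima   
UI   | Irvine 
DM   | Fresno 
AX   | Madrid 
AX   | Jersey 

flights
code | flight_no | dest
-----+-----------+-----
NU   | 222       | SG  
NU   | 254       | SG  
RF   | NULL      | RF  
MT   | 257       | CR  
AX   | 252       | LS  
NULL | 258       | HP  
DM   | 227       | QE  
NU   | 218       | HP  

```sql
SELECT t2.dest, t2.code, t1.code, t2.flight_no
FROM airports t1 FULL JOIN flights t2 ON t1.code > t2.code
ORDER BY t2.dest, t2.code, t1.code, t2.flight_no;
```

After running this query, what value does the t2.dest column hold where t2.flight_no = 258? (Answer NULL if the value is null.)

HP

FULL OUTER JOIN keeps every row from both sides; unmatched rows get NULL for the other side's columns.
Matching on t1.code > t2.code. A NULL in a compared column never satisfies the condition.
- code=PD: 6 matching t2 row(s), so 6 row(s) emitted.
- code=MT: 2 matching t2 row(s), so 2 row(s) emitted.
- code=NULL: no t2 row matches, row kept with t2 columns NULL.
- code=AX: no t2 row matches, row kept with t2 columns NULL.
- code=UI: 7 matching t2 row(s), so 7 row(s) emitted.
- code=UI: 7 matching t2 row(s), so 7 row(s) emitted.
- code=DM: 1 matching t2 row(s), so 1 row(s) emitted.
- code=AX: no t2 row matches, row kept with t2 columns NULL.
- code=AX: no t2 row matches, row kept with t2 columns NULL.
- plus 1 unmatched t2 row(s), each kept with NULL t1 columns.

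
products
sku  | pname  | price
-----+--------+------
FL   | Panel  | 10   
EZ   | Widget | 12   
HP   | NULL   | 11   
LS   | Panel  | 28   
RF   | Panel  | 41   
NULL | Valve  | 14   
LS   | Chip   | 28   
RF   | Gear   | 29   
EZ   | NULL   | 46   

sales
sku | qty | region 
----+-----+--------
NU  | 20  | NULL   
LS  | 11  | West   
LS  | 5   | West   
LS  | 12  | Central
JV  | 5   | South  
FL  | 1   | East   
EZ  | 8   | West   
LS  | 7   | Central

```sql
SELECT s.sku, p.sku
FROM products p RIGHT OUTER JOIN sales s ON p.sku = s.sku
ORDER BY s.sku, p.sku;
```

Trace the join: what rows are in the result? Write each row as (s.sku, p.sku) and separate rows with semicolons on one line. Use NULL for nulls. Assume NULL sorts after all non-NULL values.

(EZ, EZ); (EZ, EZ); (FL, FL); (JV, NULL); (LS, LS); (LS, LS); (LS, LS); (LS, LS); (LS, LS); (LS, LS); (LS, LS); (LS, LS); (NU, NULL)

RIGHT JOIN keeps every row from `sales`; unmatched rows get NULL for `products`'s columns.
Matching on p.sku = s.sku. A NULL in a compared column never satisfies the condition.
Matched pairs: 11; unmatched s rows kept: 2.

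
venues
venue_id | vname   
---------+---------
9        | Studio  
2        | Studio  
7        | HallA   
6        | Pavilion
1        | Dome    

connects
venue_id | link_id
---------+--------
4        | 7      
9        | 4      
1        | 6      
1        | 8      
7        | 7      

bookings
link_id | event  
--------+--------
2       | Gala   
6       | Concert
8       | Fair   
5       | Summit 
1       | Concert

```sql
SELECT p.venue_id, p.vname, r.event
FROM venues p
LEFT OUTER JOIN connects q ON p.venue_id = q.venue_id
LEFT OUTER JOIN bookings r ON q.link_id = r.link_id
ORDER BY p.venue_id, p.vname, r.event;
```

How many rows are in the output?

6

Step 1 — p LEFT JOIN q on venue_id → 6 row(s).
Then LEFT JOIN `bookings r` on link_id: each of those 6 rows is kept; rows whose q.link_id has no match in r get NULL for r's columns.
Result: 6 row(s).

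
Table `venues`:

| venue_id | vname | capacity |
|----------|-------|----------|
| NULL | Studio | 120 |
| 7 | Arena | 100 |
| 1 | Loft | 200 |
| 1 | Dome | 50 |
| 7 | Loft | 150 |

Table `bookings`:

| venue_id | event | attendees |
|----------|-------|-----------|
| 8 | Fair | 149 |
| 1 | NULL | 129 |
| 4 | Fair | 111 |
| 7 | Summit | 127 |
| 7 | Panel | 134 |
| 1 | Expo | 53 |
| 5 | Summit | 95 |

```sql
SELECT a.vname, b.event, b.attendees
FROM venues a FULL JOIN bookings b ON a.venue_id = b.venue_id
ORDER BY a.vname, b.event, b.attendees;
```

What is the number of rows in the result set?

12

FULL OUTER JOIN keeps every row from both sides; unmatched rows get NULL for the other side's columns.
Matching on a.venue_id = b.venue_id. A NULL in a compared column never satisfies the condition.
- venue_id=NULL: no b row matches, row kept with b columns NULL.
- venue_id=7: 2 matching b row(s), so 2 row(s) emitted.
- venue_id=1: 2 matching b row(s), so 2 row(s) emitted.
- venue_id=1: 2 matching b row(s), so 2 row(s) emitted.
- venue_id=7: 2 matching b row(s), so 2 row(s) emitted.
- 3 b row(s) had no a match → kept, a columns NULL.
Total: 8 matched + 4 padded = 12 rows.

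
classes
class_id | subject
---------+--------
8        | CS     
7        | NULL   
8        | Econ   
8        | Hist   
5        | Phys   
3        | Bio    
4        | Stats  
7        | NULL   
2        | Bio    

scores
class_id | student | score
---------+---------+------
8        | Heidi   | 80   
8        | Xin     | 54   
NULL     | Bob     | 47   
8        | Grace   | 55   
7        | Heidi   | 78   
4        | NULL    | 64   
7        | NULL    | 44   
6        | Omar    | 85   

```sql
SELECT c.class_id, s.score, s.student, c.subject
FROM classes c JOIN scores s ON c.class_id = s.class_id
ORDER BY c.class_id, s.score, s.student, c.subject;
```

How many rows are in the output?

14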